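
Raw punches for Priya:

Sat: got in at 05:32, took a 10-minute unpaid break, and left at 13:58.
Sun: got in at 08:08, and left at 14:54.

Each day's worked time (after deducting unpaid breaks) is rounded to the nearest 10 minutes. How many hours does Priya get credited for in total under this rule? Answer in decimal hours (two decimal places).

Sat: 05:32–13:58 = 8 h 26 min − 10 min = 8 h 16 min → rounds to 8 h 20 min
Sun: 08:08–14:54 = 6 h 46 min → rounds to 6 h 50 min
Total credited: 15 h 10 min.

15.17 hours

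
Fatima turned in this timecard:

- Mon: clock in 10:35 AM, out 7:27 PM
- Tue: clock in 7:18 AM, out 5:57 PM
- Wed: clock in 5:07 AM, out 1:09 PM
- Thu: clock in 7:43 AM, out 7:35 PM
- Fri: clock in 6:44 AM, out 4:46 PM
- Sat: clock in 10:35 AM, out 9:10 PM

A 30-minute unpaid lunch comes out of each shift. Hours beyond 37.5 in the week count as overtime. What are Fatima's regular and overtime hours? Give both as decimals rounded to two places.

Regular 37.50 hours, overtime 19.53 hours

Mon: 10:35 AM–7:27 PM = 8 h 52 min; less 30 min break → 8 h 22 min
Tue: 7:18 AM–5:57 PM = 10 h 39 min; less 30 min break → 10 h 9 min
Wed: 5:07 AM–1:09 PM = 8 h 2 min; less 30 min break → 7 h 32 min
Thu: 7:43 AM–7:35 PM = 11 h 52 min; less 30 min break → 11 h 22 min
Fri: 6:44 AM–4:46 PM = 10 h 2 min; less 30 min break → 9 h 32 min
Sat: 10:35 AM–9:10 PM = 10 h 35 min; less 30 min break → 10 h 5 min
Total worked: 57 h 2 min = 57.03 h.
Threshold 37.5 h → overtime 19 h 32 min, regular 37 h 30 min.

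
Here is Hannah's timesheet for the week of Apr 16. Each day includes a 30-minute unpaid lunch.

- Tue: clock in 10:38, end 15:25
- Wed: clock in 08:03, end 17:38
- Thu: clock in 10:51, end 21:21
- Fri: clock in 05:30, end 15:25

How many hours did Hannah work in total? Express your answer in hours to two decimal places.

Tue: 10:38–15:25 = 4 h 47 min; less 30 min break → 4 h 17 min
Wed: 08:03–17:38 = 9 h 35 min; less 30 min break → 9 h 5 min
Thu: 10:51–21:21 = 10 h 30 min; less 30 min break → 10 h 0 min
Fri: 05:30–15:25 = 9 h 55 min; less 30 min break → 9 h 25 min
Total: 4 h 17 min + 9 h 5 min + 10 h 0 min + 9 h 25 min = 32 h 47 min.

32.78 hours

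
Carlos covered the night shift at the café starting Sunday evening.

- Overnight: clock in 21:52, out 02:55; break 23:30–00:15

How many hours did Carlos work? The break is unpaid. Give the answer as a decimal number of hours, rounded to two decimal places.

4.30 hours

Overnight: 21:52 → midnight = 2 h 8 min; midnight → 02:55 = 2 h 55 min; span 5 h 3 min; less 45 min break → 4 h 18 min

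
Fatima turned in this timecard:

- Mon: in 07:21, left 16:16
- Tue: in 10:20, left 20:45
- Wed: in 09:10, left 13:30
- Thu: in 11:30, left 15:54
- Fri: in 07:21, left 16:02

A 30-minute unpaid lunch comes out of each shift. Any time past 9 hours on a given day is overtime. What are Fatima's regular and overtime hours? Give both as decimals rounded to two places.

Mon: 07:21–16:16 = 8 h 55 min; less 30 min break → 8 h 25 min
Tue: 10:20–20:45 = 10 h 25 min; less 30 min break → 9 h 55 min
Wed: 09:10–13:30 = 4 h 20 min; less 30 min break → 3 h 50 min
Thu: 11:30–15:54 = 4 h 24 min; less 30 min break → 3 h 54 min
Fri: 07:21–16:02 = 8 h 41 min; less 30 min break → 8 h 11 min
Mon reg 8 h 25 min / OT 0 h 0 min; Tue reg 9 h 0 min / OT 0 h 55 min; Wed reg 3 h 50 min / OT 0 h 0 min; Thu reg 3 h 54 min / OT 0 h 0 min; Fri reg 8 h 11 min / OT 0 h 0 min.
Totals: regular 33 h 20 min, overtime 0 h 55 min.

Regular 33.33 hours, overtime 0.92 hours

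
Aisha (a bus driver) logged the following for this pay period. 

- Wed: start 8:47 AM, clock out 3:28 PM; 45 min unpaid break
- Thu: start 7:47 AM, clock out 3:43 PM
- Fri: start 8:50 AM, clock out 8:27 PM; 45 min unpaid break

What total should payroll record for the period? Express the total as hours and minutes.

24 h 44 min

Wed: 8:47 AM–3:28 PM = 6 h 41 min; less 45 min break → 5 h 56 min
Thu: 7:47 AM–3:43 PM = 7 h 56 min
Fri: 8:50 AM–8:27 PM = 11 h 37 min; less 45 min break → 10 h 52 min
Total: 5 h 56 min + 7 h 56 min + 10 h 52 min = 24 h 44 min.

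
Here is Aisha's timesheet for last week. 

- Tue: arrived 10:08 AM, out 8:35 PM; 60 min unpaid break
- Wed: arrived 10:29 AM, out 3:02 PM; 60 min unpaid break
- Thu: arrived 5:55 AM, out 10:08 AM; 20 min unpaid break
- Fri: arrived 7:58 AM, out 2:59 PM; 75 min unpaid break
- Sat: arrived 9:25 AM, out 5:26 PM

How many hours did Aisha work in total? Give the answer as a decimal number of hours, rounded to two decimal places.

30.67 hours

Tue: 10:08 AM–8:35 PM = 10 h 27 min; less 60 min break → 9 h 27 min
Wed: 10:29 AM–3:02 PM = 4 h 33 min; less 60 min break → 3 h 33 min
Thu: 5:55 AM–10:08 AM = 4 h 13 min; less 20 min break → 3 h 53 min
Fri: 7:58 AM–2:59 PM = 7 h 1 min; less 75 min break → 5 h 46 min
Sat: 9:25 AM–5:26 PM = 8 h 1 min
Total: 9 h 27 min + 3 h 33 min + 3 h 53 min + 5 h 46 min + 8 h 1 min = 30 h 40 min.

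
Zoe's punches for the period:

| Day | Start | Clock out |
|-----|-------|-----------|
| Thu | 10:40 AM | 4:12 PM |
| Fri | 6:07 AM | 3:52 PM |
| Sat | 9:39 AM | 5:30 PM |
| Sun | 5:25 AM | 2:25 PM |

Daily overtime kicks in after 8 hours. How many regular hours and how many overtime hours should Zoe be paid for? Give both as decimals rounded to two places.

Regular 29.38 hours, overtime 2.75 hours

Thu: 10:40 AM–4:12 PM = 5 h 32 min
Fri: 6:07 AM–3:52 PM = 9 h 45 min
Sat: 9:39 AM–5:30 PM = 7 h 51 min
Sun: 5:25 AM–2:25 PM = 9 h 0 min
Thu reg 5 h 32 min / OT 0 h 0 min; Fri reg 8 h 0 min / OT 1 h 45 min; Sat reg 7 h 51 min / OT 0 h 0 min; Sun reg 8 h 0 min / OT 1 h 0 min.
Totals: regular 29 h 23 min, overtime 2 h 45 min.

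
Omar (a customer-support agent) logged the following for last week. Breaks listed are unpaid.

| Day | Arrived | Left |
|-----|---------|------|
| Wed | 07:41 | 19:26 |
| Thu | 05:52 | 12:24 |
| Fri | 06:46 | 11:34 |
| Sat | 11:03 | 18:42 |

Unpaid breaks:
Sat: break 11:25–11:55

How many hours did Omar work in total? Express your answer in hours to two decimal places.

Wed: 07:41–19:26 = 11 h 45 min
Thu: 05:52–12:24 = 6 h 32 min
Fri: 06:46–11:34 = 4 h 48 min
Sat: 11:03–18:42 = 7 h 39 min; less 30 min break → 7 h 9 min
Total: 11 h 45 min + 6 h 32 min + 4 h 48 min + 7 h 9 min = 30 h 14 min.

30.23 hours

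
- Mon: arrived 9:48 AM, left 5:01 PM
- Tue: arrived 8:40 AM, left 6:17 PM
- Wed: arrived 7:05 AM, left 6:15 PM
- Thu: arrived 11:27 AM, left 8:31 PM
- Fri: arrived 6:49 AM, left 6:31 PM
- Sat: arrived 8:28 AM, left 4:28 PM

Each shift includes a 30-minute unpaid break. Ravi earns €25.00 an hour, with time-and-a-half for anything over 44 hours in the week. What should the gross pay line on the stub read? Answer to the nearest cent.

€1466.25

Mon: 9:48 AM–5:01 PM = 7 h 13 min; less 30 min break → 6 h 43 min
Tue: 8:40 AM–6:17 PM = 9 h 37 min; less 30 min break → 9 h 7 min
Wed: 7:05 AM–6:15 PM = 11 h 10 min; less 30 min break → 10 h 40 min
Thu: 11:27 AM–8:31 PM = 9 h 4 min; less 30 min break → 8 h 34 min
Fri: 6:49 AM–6:31 PM = 11 h 42 min; less 30 min break → 11 h 12 min
Sat: 8:28 AM–4:28 PM = 8 h 0 min; less 30 min break → 7 h 30 min
Total worked: 53 h 46 min = 3226 min.
Regular 44 h 0 min = 2640 min at €25.00/h; overtime 9 h 46 min = 586 min at €37.50/h.
Pay = (2640 × €25.00 + 586 × €37.50) ÷ 60 = €1466.25.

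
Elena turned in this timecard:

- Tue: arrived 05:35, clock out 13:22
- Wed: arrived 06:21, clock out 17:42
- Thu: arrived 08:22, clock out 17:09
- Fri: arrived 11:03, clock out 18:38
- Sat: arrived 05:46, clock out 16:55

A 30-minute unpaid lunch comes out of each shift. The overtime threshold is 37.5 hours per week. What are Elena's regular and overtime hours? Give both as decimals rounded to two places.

Tue: 05:35–13:22 = 7 h 47 min; less 30 min break → 7 h 17 min
Wed: 06:21–17:42 = 11 h 21 min; less 30 min break → 10 h 51 min
Thu: 08:22–17:09 = 8 h 47 min; less 30 min break → 8 h 17 min
Fri: 11:03–18:38 = 7 h 35 min; less 30 min break → 7 h 5 min
Sat: 05:46–16:55 = 11 h 9 min; less 30 min break → 10 h 39 min
Total worked: 44 h 9 min = 44.15 h.
Threshold 37.5 h → overtime 6 h 39 min, regular 37 h 30 min.

Regular 37.50 hours, overtime 6.65 hours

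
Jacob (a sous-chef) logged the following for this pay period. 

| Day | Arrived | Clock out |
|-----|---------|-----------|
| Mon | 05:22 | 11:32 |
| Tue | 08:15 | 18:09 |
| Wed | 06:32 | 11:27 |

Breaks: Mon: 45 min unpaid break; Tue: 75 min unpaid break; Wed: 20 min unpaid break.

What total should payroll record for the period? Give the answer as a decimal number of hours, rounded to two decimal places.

18.65 hours

Mon: 05:22–11:32 = 6 h 10 min; less 45 min break → 5 h 25 min
Tue: 08:15–18:09 = 9 h 54 min; less 75 min break → 8 h 39 min
Wed: 06:32–11:27 = 4 h 55 min; less 20 min break → 4 h 35 min
Total: 5 h 25 min + 8 h 39 min + 4 h 35 min = 18 h 39 min.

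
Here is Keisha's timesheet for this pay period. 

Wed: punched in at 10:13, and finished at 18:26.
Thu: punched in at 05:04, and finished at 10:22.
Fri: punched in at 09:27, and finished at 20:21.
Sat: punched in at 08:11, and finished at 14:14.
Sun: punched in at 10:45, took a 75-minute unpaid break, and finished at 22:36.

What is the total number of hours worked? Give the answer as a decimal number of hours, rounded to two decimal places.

Wed: 10:13–18:26 = 8 h 13 min
Thu: 05:04–10:22 = 5 h 18 min
Fri: 09:27–20:21 = 10 h 54 min
Sat: 08:11–14:14 = 6 h 3 min
Sun: 10:45–22:36 = 11 h 51 min; less 75 min break → 10 h 36 min
Total: 8 h 13 min + 5 h 18 min + 10 h 54 min + 6 h 3 min + 10 h 36 min = 41 h 4 min.

41.07 hours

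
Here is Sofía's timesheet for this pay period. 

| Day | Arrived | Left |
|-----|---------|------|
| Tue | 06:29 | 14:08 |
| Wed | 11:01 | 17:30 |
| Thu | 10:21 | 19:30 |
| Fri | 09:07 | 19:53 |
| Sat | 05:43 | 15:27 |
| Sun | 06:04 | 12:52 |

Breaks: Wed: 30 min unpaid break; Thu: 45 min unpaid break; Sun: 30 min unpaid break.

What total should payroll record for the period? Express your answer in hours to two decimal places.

48.83 hours

Tue: 06:29–14:08 = 7 h 39 min
Wed: 11:01–17:30 = 6 h 29 min; less 30 min break → 5 h 59 min
Thu: 10:21–19:30 = 9 h 9 min; less 45 min break → 8 h 24 min
Fri: 09:07–19:53 = 10 h 46 min
Sat: 05:43–15:27 = 9 h 44 min
Sun: 06:04–12:52 = 6 h 48 min; less 30 min break → 6 h 18 min
Total: 7 h 39 min + 5 h 59 min + 8 h 24 min + 10 h 46 min + 9 h 44 min + 6 h 18 min = 48 h 50 min.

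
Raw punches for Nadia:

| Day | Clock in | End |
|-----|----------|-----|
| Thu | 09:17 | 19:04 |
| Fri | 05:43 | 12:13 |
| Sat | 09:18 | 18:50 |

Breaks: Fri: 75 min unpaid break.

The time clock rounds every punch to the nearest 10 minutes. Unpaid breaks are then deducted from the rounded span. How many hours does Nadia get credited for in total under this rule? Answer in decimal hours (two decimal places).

Thu: in 09:17→09:20, out 19:04→19:00; 9 h 40 min
Fri: in 05:43→05:40, out 12:13→12:10; 6 h 30 min − 75 min = 5 h 15 min
Sat: in 09:18→09:20, out 18:50→18:50; 9 h 30 min
Total credited: 24 h 25 min.

24.42 hours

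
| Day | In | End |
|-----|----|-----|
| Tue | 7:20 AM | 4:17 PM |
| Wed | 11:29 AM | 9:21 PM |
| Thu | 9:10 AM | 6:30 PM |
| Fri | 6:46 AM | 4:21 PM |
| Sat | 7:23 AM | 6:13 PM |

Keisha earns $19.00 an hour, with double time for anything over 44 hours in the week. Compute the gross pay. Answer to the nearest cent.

$1009.53

Tue: 7:20 AM–4:17 PM = 8 h 57 min
Wed: 11:29 AM–9:21 PM = 9 h 52 min
Thu: 9:10 AM–6:30 PM = 9 h 20 min
Fri: 6:46 AM–4:21 PM = 9 h 35 min
Sat: 7:23 AM–6:13 PM = 10 h 50 min
Total worked: 48 h 34 min = 2914 min.
Regular 44 h 0 min = 2640 min at $19.00/h; overtime 4 h 34 min = 274 min at $38.00/h.
Pay = (2640 × $19.00 + 274 × $38.00) ÷ 60 = $1009.53.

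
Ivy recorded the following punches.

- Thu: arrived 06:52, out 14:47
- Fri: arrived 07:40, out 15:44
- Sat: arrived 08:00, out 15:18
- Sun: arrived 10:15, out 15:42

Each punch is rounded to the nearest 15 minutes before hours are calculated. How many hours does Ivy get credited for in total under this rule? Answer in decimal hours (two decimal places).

Thu: in 06:52→06:45, out 14:47→14:45; 8 h 0 min
Fri: in 07:40→07:45, out 15:44→15:45; 8 h 0 min
Sat: in 08:00→08:00, out 15:18→15:15; 7 h 15 min
Sun: in 10:15→10:15, out 15:42→15:45; 5 h 30 min
Total credited: 28 h 45 min.

28.75 hours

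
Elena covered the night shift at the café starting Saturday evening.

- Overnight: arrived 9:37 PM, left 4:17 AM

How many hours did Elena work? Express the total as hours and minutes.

6 h 40 min

Overnight: 9:37 PM → midnight = 2 h 23 min; midnight → 4:17 AM = 4 h 17 min; span 6 h 40 min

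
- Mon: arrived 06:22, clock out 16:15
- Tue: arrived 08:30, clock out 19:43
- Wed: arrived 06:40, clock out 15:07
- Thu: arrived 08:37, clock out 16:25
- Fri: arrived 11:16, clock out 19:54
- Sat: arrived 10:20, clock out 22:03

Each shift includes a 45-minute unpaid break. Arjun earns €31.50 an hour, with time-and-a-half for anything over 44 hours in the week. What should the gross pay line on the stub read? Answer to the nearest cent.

€1820.70

Mon: 06:22–16:15 = 9 h 53 min; less 45 min break → 9 h 8 min
Tue: 08:30–19:43 = 11 h 13 min; less 45 min break → 10 h 28 min
Wed: 06:40–15:07 = 8 h 27 min; less 45 min break → 7 h 42 min
Thu: 08:37–16:25 = 7 h 48 min; less 45 min break → 7 h 3 min
Fri: 11:16–19:54 = 8 h 38 min; less 45 min break → 7 h 53 min
Sat: 10:20–22:03 = 11 h 43 min; less 45 min break → 10 h 58 min
Total worked: 53 h 12 min = 3192 min.
Regular 44 h 0 min = 2640 min at €31.50/h; overtime 9 h 12 min = 552 min at €47.25/h.
Pay = (2640 × €31.50 + 552 × €47.25) ÷ 60 = €1820.70.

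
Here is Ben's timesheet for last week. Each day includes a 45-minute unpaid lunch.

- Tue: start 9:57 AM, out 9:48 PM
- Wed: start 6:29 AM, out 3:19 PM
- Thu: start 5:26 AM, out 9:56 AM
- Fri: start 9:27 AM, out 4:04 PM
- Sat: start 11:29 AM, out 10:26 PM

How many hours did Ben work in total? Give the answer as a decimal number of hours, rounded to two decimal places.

Tue: 9:57 AM–9:48 PM = 11 h 51 min; less 45 min break → 11 h 6 min
Wed: 6:29 AM–3:19 PM = 8 h 50 min; less 45 min break → 8 h 5 min
Thu: 5:26 AM–9:56 AM = 4 h 30 min; less 45 min break → 3 h 45 min
Fri: 9:27 AM–4:04 PM = 6 h 37 min; less 45 min break → 5 h 52 min
Sat: 11:29 AM–10:26 PM = 10 h 57 min; less 45 min break → 10 h 12 min
Total: 11 h 6 min + 8 h 5 min + 3 h 45 min + 5 h 52 min + 10 h 12 min = 39 h 0 min.

39.00 hours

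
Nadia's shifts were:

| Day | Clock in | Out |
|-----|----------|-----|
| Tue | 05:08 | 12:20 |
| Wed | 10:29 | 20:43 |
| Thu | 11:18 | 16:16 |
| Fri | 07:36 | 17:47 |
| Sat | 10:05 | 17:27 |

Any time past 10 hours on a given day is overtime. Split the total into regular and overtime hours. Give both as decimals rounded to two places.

Tue: 05:08–12:20 = 7 h 12 min
Wed: 10:29–20:43 = 10 h 14 min
Thu: 11:18–16:16 = 4 h 58 min
Fri: 07:36–17:47 = 10 h 11 min
Sat: 10:05–17:27 = 7 h 22 min
Tue reg 7 h 12 min / OT 0 h 0 min; Wed reg 10 h 0 min / OT 0 h 14 min; Thu reg 4 h 58 min / OT 0 h 0 min; Fri reg 10 h 0 min / OT 0 h 11 min; Sat reg 7 h 22 min / OT 0 h 0 min.
Totals: regular 39 h 32 min, overtime 0 h 25 min.

Regular 39.53 hours, overtime 0.42 hours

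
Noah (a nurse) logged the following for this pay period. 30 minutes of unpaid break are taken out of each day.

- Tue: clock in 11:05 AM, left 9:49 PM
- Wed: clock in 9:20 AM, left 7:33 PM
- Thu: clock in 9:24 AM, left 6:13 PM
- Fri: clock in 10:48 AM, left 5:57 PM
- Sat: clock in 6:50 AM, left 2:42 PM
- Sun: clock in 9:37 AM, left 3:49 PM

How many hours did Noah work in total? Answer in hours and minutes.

Tue: 11:05 AM–9:49 PM = 10 h 44 min; less 30 min break → 10 h 14 min
Wed: 9:20 AM–7:33 PM = 10 h 13 min; less 30 min break → 9 h 43 min
Thu: 9:24 AM–6:13 PM = 8 h 49 min; less 30 min break → 8 h 19 min
Fri: 10:48 AM–5:57 PM = 7 h 9 min; less 30 min break → 6 h 39 min
Sat: 6:50 AM–2:42 PM = 7 h 52 min; less 30 min break → 7 h 22 min
Sun: 9:37 AM–3:49 PM = 6 h 12 min; less 30 min break → 5 h 42 min
Total: 10 h 14 min + 9 h 43 min + 8 h 19 min + 6 h 39 min + 7 h 22 min + 5 h 42 min = 47 h 59 min.

47 h 59 min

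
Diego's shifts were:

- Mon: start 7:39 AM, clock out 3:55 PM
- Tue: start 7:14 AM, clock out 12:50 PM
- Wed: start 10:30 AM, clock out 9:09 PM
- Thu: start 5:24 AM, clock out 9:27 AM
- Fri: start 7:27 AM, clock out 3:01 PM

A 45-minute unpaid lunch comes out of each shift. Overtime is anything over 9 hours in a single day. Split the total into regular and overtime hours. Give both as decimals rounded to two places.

Mon: 7:39 AM–3:55 PM = 8 h 16 min; less 45 min break → 7 h 31 min
Tue: 7:14 AM–12:50 PM = 5 h 36 min; less 45 min break → 4 h 51 min
Wed: 10:30 AM–9:09 PM = 10 h 39 min; less 45 min break → 9 h 54 min
Thu: 5:24 AM–9:27 AM = 4 h 3 min; less 45 min break → 3 h 18 min
Fri: 7:27 AM–3:01 PM = 7 h 34 min; less 45 min break → 6 h 49 min
Mon reg 7 h 31 min / OT 0 h 0 min; Tue reg 4 h 51 min / OT 0 h 0 min; Wed reg 9 h 0 min / OT 0 h 54 min; Thu reg 3 h 18 min / OT 0 h 0 min; Fri reg 6 h 49 min / OT 0 h 0 min.
Totals: regular 31 h 29 min, overtime 0 h 54 min.

Regular 31.48 hours, overtime 0.90 hours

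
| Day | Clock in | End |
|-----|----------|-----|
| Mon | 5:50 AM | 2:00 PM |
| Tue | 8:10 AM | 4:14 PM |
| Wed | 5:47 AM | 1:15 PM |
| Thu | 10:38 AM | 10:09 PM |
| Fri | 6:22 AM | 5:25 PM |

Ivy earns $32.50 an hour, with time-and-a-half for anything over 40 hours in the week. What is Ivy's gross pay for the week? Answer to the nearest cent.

Mon: 5:50 AM–2:00 PM = 8 h 10 min
Tue: 8:10 AM–4:14 PM = 8 h 4 min
Wed: 5:47 AM–1:15 PM = 7 h 28 min
Thu: 10:38 AM–10:09 PM = 11 h 31 min
Fri: 6:22 AM–5:25 PM = 11 h 3 min
Total worked: 46 h 16 min = 2776 min.
Regular 40 h 0 min = 2400 min at $32.50/h; overtime 6 h 16 min = 376 min at $48.75/h.
Pay = (2400 × $32.50 + 376 × $48.75) ÷ 60 = $1605.50.

$1605.50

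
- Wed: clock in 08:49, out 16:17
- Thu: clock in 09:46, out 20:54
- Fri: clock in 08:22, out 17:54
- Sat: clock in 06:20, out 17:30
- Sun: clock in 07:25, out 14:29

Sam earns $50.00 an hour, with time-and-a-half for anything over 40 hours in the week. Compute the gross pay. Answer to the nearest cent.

$2477.50

Wed: 08:49–16:17 = 7 h 28 min
Thu: 09:46–20:54 = 11 h 8 min
Fri: 08:22–17:54 = 9 h 32 min
Sat: 06:20–17:30 = 11 h 10 min
Sun: 07:25–14:29 = 7 h 4 min
Total worked: 46 h 22 min = 2782 min.
Regular 40 h 0 min = 2400 min at $50.00/h; overtime 6 h 22 min = 382 min at $75.00/h.
Pay = (2400 × $50.00 + 382 × $75.00) ÷ 60 = $2477.50.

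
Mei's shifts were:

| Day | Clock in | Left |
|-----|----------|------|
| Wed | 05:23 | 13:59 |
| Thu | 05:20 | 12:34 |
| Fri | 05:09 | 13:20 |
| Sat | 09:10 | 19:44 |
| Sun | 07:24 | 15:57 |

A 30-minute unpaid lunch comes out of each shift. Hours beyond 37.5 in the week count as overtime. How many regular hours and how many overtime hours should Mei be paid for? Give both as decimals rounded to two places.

Regular 37.50 hours, overtime 3.13 hours

Wed: 05:23–13:59 = 8 h 36 min; less 30 min break → 8 h 6 min
Thu: 05:20–12:34 = 7 h 14 min; less 30 min break → 6 h 44 min
Fri: 05:09–13:20 = 8 h 11 min; less 30 min break → 7 h 41 min
Sat: 09:10–19:44 = 10 h 34 min; less 30 min break → 10 h 4 min
Sun: 07:24–15:57 = 8 h 33 min; less 30 min break → 8 h 3 min
Total worked: 40 h 38 min = 40.63 h.
Threshold 37.5 h → overtime 3 h 8 min, regular 37 h 30 min.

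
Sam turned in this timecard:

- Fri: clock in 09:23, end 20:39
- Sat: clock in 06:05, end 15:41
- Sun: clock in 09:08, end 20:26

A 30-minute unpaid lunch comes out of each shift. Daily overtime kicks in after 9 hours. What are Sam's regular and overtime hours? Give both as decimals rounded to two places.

Fri: 09:23–20:39 = 11 h 16 min; less 30 min break → 10 h 46 min
Sat: 06:05–15:41 = 9 h 36 min; less 30 min break → 9 h 6 min
Sun: 09:08–20:26 = 11 h 18 min; less 30 min break → 10 h 48 min
Fri reg 9 h 0 min / OT 1 h 46 min; Sat reg 9 h 0 min / OT 0 h 6 min; Sun reg 9 h 0 min / OT 1 h 48 min.
Totals: regular 27 h 0 min, overtime 3 h 40 min.

Regular 27.00 hours, overtime 3.67 hours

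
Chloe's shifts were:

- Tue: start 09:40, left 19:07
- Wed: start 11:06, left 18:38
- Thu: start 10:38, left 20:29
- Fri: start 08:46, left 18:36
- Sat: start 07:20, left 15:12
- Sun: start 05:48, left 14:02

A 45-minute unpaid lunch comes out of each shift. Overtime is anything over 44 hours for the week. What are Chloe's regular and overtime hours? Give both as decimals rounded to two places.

Regular 44.00 hours, overtime 4.27 hours

Tue: 09:40–19:07 = 9 h 27 min; less 45 min break → 8 h 42 min
Wed: 11:06–18:38 = 7 h 32 min; less 45 min break → 6 h 47 min
Thu: 10:38–20:29 = 9 h 51 min; less 45 min break → 9 h 6 min
Fri: 08:46–18:36 = 9 h 50 min; less 45 min break → 9 h 5 min
Sat: 07:20–15:12 = 7 h 52 min; less 45 min break → 7 h 7 min
Sun: 05:48–14:02 = 8 h 14 min; less 45 min break → 7 h 29 min
Total worked: 48 h 16 min = 48.27 h.
Threshold 44 h → overtime 4 h 16 min, regular 44 h 0 min.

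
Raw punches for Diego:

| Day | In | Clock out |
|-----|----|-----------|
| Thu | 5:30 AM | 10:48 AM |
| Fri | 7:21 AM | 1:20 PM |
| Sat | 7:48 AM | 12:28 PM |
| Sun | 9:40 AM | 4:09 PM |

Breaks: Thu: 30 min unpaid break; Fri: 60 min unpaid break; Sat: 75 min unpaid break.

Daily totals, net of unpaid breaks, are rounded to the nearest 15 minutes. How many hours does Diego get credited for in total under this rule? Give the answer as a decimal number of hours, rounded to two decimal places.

19.75 hours

Thu: 5:30 AM–10:48 AM = 5 h 18 min − 30 min = 4 h 48 min → rounds to 4 h 45 min
Fri: 7:21 AM–1:20 PM = 5 h 59 min − 60 min = 4 h 59 min → rounds to 5 h 0 min
Sat: 7:48 AM–12:28 PM = 4 h 40 min − 75 min = 3 h 25 min → rounds to 3 h 30 min
Sun: 9:40 AM–4:09 PM = 6 h 29 min → rounds to 6 h 30 min
Total credited: 19 h 45 min.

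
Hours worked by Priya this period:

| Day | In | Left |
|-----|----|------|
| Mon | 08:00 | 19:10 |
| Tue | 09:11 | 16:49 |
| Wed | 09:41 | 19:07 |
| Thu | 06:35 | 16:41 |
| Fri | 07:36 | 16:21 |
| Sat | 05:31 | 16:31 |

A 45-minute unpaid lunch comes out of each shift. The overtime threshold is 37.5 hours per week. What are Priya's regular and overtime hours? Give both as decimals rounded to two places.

Regular 37.50 hours, overtime 16.08 hours

Mon: 08:00–19:10 = 11 h 10 min; less 45 min break → 10 h 25 min
Tue: 09:11–16:49 = 7 h 38 min; less 45 min break → 6 h 53 min
Wed: 09:41–19:07 = 9 h 26 min; less 45 min break → 8 h 41 min
Thu: 06:35–16:41 = 10 h 6 min; less 45 min break → 9 h 21 min
Fri: 07:36–16:21 = 8 h 45 min; less 45 min break → 8 h 0 min
Sat: 05:31–16:31 = 11 h 0 min; less 45 min break → 10 h 15 min
Total worked: 53 h 35 min = 53.58 h.
Threshold 37.5 h → overtime 16 h 5 min, regular 37 h 30 min.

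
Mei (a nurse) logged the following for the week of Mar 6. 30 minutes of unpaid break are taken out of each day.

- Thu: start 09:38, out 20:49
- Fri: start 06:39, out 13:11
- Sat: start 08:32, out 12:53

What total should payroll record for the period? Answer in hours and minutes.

20 h 34 min

Thu: 09:38–20:49 = 11 h 11 min; less 30 min break → 10 h 41 min
Fri: 06:39–13:11 = 6 h 32 min; less 30 min break → 6 h 2 min
Sat: 08:32–12:53 = 4 h 21 min; less 30 min break → 3 h 51 min
Total: 10 h 41 min + 6 h 2 min + 3 h 51 min = 20 h 34 min.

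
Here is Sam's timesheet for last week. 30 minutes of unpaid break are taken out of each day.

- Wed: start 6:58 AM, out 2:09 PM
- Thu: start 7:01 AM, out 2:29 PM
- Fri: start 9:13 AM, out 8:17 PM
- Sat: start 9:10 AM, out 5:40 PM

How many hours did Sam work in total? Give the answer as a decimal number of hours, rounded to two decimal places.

Wed: 6:58 AM–2:09 PM = 7 h 11 min; less 30 min break → 6 h 41 min
Thu: 7:01 AM–2:29 PM = 7 h 28 min; less 30 min break → 6 h 58 min
Fri: 9:13 AM–8:17 PM = 11 h 4 min; less 30 min break → 10 h 34 min
Sat: 9:10 AM–5:40 PM = 8 h 30 min; less 30 min break → 8 h 0 min
Total: 6 h 41 min + 6 h 58 min + 10 h 34 min + 8 h 0 min = 32 h 13 min.

32.22 hours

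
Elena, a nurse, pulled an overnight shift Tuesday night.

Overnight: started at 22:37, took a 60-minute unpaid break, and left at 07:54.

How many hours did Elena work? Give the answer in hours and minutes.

Overnight: 22:37 → midnight = 1 h 23 min; midnight → 07:54 = 7 h 54 min; span 9 h 17 min; less 60 min break → 8 h 17 min

8 h 17 min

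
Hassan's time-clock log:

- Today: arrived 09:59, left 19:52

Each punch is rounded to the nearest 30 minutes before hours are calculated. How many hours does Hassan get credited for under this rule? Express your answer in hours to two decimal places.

Today: in 09:59→10:00, out 19:52→20:00; 10 h 0 min

10.00 hours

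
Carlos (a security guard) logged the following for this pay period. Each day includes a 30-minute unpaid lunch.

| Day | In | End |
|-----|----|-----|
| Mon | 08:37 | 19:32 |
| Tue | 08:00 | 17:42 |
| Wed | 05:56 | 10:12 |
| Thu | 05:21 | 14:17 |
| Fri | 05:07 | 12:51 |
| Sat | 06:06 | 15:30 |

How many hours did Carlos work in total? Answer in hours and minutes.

47 h 57 min

Mon: 08:37–19:32 = 10 h 55 min; less 30 min break → 10 h 25 min
Tue: 08:00–17:42 = 9 h 42 min; less 30 min break → 9 h 12 min
Wed: 05:56–10:12 = 4 h 16 min; less 30 min break → 3 h 46 min
Thu: 05:21–14:17 = 8 h 56 min; less 30 min break → 8 h 26 min
Fri: 05:07–12:51 = 7 h 44 min; less 30 min break → 7 h 14 min
Sat: 06:06–15:30 = 9 h 24 min; less 30 min break → 8 h 54 min
Total: 10 h 25 min + 9 h 12 min + 3 h 46 min + 8 h 26 min + 7 h 14 min + 8 h 54 min = 47 h 57 min.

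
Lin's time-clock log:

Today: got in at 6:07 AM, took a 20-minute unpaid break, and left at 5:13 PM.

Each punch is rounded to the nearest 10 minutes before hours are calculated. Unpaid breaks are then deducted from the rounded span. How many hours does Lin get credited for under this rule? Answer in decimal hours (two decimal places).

10.67 hours

Today: in 6:07 AM→6:10 AM, out 5:13 PM→5:10 PM; 11 h 0 min − 20 min = 10 h 40 min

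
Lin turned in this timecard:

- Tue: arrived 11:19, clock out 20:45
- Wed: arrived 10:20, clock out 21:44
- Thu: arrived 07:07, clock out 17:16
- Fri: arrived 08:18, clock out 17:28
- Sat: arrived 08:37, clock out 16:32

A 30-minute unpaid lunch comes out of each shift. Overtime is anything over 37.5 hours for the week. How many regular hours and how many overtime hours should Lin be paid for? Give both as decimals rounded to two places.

Regular 37.50 hours, overtime 8.07 hours

Tue: 11:19–20:45 = 9 h 26 min; less 30 min break → 8 h 56 min
Wed: 10:20–21:44 = 11 h 24 min; less 30 min break → 10 h 54 min
Thu: 07:07–17:16 = 10 h 9 min; less 30 min break → 9 h 39 min
Fri: 08:18–17:28 = 9 h 10 min; less 30 min break → 8 h 40 min
Sat: 08:37–16:32 = 7 h 55 min; less 30 min break → 7 h 25 min
Total worked: 45 h 34 min = 45.57 h.
Threshold 37.5 h → overtime 8 h 4 min, regular 37 h 30 min.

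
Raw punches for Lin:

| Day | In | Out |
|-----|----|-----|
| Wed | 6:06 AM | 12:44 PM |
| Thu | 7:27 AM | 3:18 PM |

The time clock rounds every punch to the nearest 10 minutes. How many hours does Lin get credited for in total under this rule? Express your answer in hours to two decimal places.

14.33 hours

Wed: in 6:06 AM→6:10 AM, out 12:44 PM→12:40 PM; 6 h 30 min
Thu: in 7:27 AM→7:30 AM, out 3:18 PM→3:20 PM; 7 h 50 min
Total credited: 14 h 20 min.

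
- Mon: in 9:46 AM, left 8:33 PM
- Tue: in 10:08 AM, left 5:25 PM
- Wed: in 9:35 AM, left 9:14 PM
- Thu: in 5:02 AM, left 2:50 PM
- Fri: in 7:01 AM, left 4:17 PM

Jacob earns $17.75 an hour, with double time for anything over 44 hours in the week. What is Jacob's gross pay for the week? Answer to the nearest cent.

Mon: 9:46 AM–8:33 PM = 10 h 47 min
Tue: 10:08 AM–5:25 PM = 7 h 17 min
Wed: 9:35 AM–9:14 PM = 11 h 39 min
Thu: 5:02 AM–2:50 PM = 9 h 48 min
Fri: 7:01 AM–4:17 PM = 9 h 16 min
Total worked: 48 h 47 min = 2927 min.
Regular 44 h 0 min = 2640 min at $17.75/h; overtime 4 h 47 min = 287 min at $35.50/h.
Pay = (2640 × $17.75 + 287 × $35.50) ÷ 60 = $950.81.

$950.81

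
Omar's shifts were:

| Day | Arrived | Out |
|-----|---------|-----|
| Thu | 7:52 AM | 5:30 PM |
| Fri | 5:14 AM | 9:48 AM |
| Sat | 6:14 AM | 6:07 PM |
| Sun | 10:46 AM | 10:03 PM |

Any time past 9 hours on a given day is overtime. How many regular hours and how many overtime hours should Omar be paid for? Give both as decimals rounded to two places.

Regular 31.57 hours, overtime 5.80 hours

Thu: 7:52 AM–5:30 PM = 9 h 38 min
Fri: 5:14 AM–9:48 AM = 4 h 34 min
Sat: 6:14 AM–6:07 PM = 11 h 53 min
Sun: 10:46 AM–10:03 PM = 11 h 17 min
Thu reg 9 h 0 min / OT 0 h 38 min; Fri reg 4 h 34 min / OT 0 h 0 min; Sat reg 9 h 0 min / OT 2 h 53 min; Sun reg 9 h 0 min / OT 2 h 17 min.
Totals: regular 31 h 34 min, overtime 5 h 48 min.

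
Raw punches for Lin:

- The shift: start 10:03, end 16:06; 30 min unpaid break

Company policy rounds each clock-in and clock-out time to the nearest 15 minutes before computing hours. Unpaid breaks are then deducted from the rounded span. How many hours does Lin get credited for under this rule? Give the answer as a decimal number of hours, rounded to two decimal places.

5.50 hours

The shift: in 10:03→10:00, out 16:06→16:00; 6 h 0 min − 30 min = 5 h 30 min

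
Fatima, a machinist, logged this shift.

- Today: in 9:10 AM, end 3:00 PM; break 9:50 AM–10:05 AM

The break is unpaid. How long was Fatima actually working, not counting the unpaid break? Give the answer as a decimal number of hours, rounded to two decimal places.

5.58 hours

Today: 9:10 AM–3:00 PM = 5 h 50 min; less 15 min break → 5 h 35 min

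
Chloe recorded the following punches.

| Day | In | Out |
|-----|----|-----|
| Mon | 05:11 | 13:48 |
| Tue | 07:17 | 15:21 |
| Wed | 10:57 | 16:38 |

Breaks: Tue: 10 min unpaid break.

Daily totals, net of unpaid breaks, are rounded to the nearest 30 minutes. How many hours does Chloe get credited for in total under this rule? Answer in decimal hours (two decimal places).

22.00 hours

Mon: 05:11–13:48 = 8 h 37 min → rounds to 8 h 30 min
Tue: 07:17–15:21 = 8 h 4 min − 10 min = 7 h 54 min → rounds to 8 h 0 min
Wed: 10:57–16:38 = 5 h 41 min → rounds to 5 h 30 min
Total credited: 22 h 0 min.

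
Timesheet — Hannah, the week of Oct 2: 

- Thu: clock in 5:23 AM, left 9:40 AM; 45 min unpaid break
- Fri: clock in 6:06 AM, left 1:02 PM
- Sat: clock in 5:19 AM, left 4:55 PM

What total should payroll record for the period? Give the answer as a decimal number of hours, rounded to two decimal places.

Thu: 5:23 AM–9:40 AM = 4 h 17 min; less 45 min break → 3 h 32 min
Fri: 6:06 AM–1:02 PM = 6 h 56 min
Sat: 5:19 AM–4:55 PM = 11 h 36 min
Total: 3 h 32 min + 6 h 56 min + 11 h 36 min = 22 h 4 min.

22.07 hours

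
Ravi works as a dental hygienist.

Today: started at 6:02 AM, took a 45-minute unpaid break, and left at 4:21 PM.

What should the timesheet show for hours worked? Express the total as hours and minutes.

9 h 34 min

Today: 6:02 AM–4:21 PM = 10 h 19 min; less 45 min break → 9 h 34 min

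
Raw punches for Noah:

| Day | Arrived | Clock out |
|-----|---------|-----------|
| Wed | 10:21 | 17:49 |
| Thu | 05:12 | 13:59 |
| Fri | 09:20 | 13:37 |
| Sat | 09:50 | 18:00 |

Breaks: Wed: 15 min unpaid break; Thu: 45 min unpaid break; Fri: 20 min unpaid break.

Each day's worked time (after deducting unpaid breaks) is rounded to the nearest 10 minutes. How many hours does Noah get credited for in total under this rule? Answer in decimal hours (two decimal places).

Wed: 10:21–17:49 = 7 h 28 min − 15 min = 7 h 13 min → rounds to 7 h 10 min
Thu: 05:12–13:59 = 8 h 47 min − 45 min = 8 h 2 min → rounds to 8 h 0 min
Fri: 09:20–13:37 = 4 h 17 min − 20 min = 3 h 57 min → rounds to 4 h 0 min
Sat: 09:50–18:00 = 8 h 10 min → rounds to 8 h 10 min
Total credited: 27 h 20 min.

27.33 hours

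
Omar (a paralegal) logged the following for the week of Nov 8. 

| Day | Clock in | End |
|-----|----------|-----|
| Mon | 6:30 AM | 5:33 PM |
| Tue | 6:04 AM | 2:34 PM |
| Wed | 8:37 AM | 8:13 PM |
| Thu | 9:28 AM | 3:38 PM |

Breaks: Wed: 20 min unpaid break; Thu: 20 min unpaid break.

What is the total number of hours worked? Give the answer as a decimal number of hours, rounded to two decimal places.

36.65 hours

Mon: 6:30 AM–5:33 PM = 11 h 3 min
Tue: 6:04 AM–2:34 PM = 8 h 30 min
Wed: 8:37 AM–8:13 PM = 11 h 36 min; less 20 min break → 11 h 16 min
Thu: 9:28 AM–3:38 PM = 6 h 10 min; less 20 min break → 5 h 50 min
Total: 11 h 3 min + 8 h 30 min + 11 h 16 min + 5 h 50 min = 36 h 39 min.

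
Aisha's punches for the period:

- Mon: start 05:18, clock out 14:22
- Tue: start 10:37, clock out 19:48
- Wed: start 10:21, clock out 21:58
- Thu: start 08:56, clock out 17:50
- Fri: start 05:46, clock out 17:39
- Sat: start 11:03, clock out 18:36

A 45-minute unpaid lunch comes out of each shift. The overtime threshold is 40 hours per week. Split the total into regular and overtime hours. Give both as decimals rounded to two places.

Mon: 05:18–14:22 = 9 h 4 min; less 45 min break → 8 h 19 min
Tue: 10:37–19:48 = 9 h 11 min; less 45 min break → 8 h 26 min
Wed: 10:21–21:58 = 11 h 37 min; less 45 min break → 10 h 52 min
Thu: 08:56–17:50 = 8 h 54 min; less 45 min break → 8 h 9 min
Fri: 05:46–17:39 = 11 h 53 min; less 45 min break → 11 h 8 min
Sat: 11:03–18:36 = 7 h 33 min; less 45 min break → 6 h 48 min
Total worked: 53 h 42 min = 53.70 h.
Threshold 40 h → overtime 13 h 42 min, regular 40 h 0 min.

Regular 40.00 hours, overtime 13.70 hours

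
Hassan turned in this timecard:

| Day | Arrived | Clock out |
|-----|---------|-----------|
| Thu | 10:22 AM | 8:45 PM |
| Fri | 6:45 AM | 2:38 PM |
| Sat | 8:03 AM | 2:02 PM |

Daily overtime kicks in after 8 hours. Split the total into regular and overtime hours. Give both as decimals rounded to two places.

Thu: 10:22 AM–8:45 PM = 10 h 23 min
Fri: 6:45 AM–2:38 PM = 7 h 53 min
Sat: 8:03 AM–2:02 PM = 5 h 59 min
Thu reg 8 h 0 min / OT 2 h 23 min; Fri reg 7 h 53 min / OT 0 h 0 min; Sat reg 5 h 59 min / OT 0 h 0 min.
Totals: regular 21 h 52 min, overtime 2 h 23 min.

Regular 21.87 hours, overtime 2.38 hours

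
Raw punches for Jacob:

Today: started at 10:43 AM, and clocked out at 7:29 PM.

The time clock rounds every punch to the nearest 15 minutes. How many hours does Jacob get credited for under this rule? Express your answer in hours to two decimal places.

8.75 hours

Today: in 10:43 AM→10:45 AM, out 7:29 PM→7:30 PM; 8 h 45 min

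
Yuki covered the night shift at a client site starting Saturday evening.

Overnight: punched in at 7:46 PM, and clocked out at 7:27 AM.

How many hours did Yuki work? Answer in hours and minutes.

11 h 41 min

Overnight: 7:46 PM → midnight = 4 h 14 min; midnight → 7:27 AM = 7 h 27 min; span 11 h 41 min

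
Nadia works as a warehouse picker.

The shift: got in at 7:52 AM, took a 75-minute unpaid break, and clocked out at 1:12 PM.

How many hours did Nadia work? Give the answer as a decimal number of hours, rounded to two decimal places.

The shift: 7:52 AM–1:12 PM = 5 h 20 min; less 75 min break → 4 h 5 min

4.08 hours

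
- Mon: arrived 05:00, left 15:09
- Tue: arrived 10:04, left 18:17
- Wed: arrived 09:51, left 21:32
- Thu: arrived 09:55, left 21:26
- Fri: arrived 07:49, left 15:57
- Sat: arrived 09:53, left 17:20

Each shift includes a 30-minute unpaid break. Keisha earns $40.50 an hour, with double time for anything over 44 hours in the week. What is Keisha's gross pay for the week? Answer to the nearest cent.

Mon: 05:00–15:09 = 10 h 9 min; less 30 min break → 9 h 39 min
Tue: 10:04–18:17 = 8 h 13 min; less 30 min break → 7 h 43 min
Wed: 09:51–21:32 = 11 h 41 min; less 30 min break → 11 h 11 min
Thu: 09:55–21:26 = 11 h 31 min; less 30 min break → 11 h 1 min
Fri: 07:49–15:57 = 8 h 8 min; less 30 min break → 7 h 38 min
Sat: 09:53–17:20 = 7 h 27 min; less 30 min break → 6 h 57 min
Total worked: 54 h 9 min = 3249 min.
Regular 44 h 0 min = 2640 min at $40.50/h; overtime 10 h 9 min = 609 min at $81.00/h.
Pay = (2640 × $40.50 + 609 × $81.00) ÷ 60 = $2604.15.

$2604.15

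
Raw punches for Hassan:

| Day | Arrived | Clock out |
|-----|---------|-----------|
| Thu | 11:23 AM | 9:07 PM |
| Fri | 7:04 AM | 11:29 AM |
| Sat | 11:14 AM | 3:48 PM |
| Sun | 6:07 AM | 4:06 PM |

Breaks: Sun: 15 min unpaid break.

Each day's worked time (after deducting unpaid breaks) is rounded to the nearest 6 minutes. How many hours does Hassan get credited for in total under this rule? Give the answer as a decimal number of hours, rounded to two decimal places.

Thu: 11:23 AM–9:07 PM = 9 h 44 min → rounds to 9 h 42 min
Fri: 7:04 AM–11:29 AM = 4 h 25 min → rounds to 4 h 24 min
Sat: 11:14 AM–3:48 PM = 4 h 34 min → rounds to 4 h 36 min
Sun: 6:07 AM–4:06 PM = 9 h 59 min − 15 min = 9 h 44 min → rounds to 9 h 42 min
Total credited: 28 h 24 min.

28.40 hours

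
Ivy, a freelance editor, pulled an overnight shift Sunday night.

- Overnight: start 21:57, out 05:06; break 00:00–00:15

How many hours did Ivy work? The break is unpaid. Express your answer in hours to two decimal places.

Overnight: 21:57 → midnight = 2 h 3 min; midnight → 05:06 = 5 h 6 min; span 7 h 9 min; less 15 min break → 6 h 54 min

6.90 hours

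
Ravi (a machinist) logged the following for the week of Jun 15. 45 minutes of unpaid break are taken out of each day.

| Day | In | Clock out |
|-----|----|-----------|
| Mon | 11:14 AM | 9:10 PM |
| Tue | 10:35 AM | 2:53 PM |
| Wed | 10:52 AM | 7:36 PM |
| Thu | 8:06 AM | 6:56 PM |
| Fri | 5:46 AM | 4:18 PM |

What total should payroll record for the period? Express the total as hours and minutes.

40 h 35 min

Mon: 11:14 AM–9:10 PM = 9 h 56 min; less 45 min break → 9 h 11 min
Tue: 10:35 AM–2:53 PM = 4 h 18 min; less 45 min break → 3 h 33 min
Wed: 10:52 AM–7:36 PM = 8 h 44 min; less 45 min break → 7 h 59 min
Thu: 8:06 AM–6:56 PM = 10 h 50 min; less 45 min break → 10 h 5 min
Fri: 5:46 AM–4:18 PM = 10 h 32 min; less 45 min break → 9 h 47 min
Total: 9 h 11 min + 3 h 33 min + 7 h 59 min + 10 h 5 min + 9 h 47 min = 40 h 35 min.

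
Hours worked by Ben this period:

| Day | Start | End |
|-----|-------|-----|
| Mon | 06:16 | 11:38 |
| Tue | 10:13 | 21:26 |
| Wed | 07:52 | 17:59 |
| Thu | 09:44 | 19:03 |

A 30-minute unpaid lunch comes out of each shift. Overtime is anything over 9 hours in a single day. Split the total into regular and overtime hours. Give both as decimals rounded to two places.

Mon: 06:16–11:38 = 5 h 22 min; less 30 min break → 4 h 52 min
Tue: 10:13–21:26 = 11 h 13 min; less 30 min break → 10 h 43 min
Wed: 07:52–17:59 = 10 h 7 min; less 30 min break → 9 h 37 min
Thu: 09:44–19:03 = 9 h 19 min; less 30 min break → 8 h 49 min
Mon reg 4 h 52 min / OT 0 h 0 min; Tue reg 9 h 0 min / OT 1 h 43 min; Wed reg 9 h 0 min / OT 0 h 37 min; Thu reg 8 h 49 min / OT 0 h 0 min.
Totals: regular 31 h 41 min, overtime 2 h 20 min.

Regular 31.68 hours, overtime 2.33 hours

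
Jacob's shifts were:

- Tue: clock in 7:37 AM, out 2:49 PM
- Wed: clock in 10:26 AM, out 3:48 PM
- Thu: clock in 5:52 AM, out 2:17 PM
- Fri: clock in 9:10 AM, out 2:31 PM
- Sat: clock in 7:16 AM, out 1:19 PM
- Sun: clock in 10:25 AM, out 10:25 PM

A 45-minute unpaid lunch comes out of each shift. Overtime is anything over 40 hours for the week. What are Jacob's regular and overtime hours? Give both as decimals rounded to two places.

Tue: 7:37 AM–2:49 PM = 7 h 12 min; less 45 min break → 6 h 27 min
Wed: 10:26 AM–3:48 PM = 5 h 22 min; less 45 min break → 4 h 37 min
Thu: 5:52 AM–2:17 PM = 8 h 25 min; less 45 min break → 7 h 40 min
Fri: 9:10 AM–2:31 PM = 5 h 21 min; less 45 min break → 4 h 36 min
Sat: 7:16 AM–1:19 PM = 6 h 3 min; less 45 min break → 5 h 18 min
Sun: 10:25 AM–10:25 PM = 12 h 0 min; less 45 min break → 11 h 15 min
Total worked: 39 h 53 min = 39.88 h.
Threshold 40 h → overtime 0 h 0 min, regular 39 h 53 min.

Regular 39.88 hours, overtime 0.00 hours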